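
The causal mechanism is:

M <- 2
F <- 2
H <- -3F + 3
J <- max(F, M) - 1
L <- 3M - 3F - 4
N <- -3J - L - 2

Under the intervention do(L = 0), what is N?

-5

The intervention breaks the incoming arrows to L: L <- 3M - 3F - 4 no longer applies, and L = 0.
J = max(F, M) - 1  [with F=2, M=2]  = 1
N = -3J - L - 2  [with J=1, L=0]  = -5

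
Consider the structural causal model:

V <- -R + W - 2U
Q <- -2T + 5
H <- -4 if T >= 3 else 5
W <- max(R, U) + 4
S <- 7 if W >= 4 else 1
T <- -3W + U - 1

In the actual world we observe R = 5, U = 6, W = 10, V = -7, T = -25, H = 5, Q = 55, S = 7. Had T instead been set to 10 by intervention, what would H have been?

-4

The intervention breaks the incoming arrows to T: T <- -3W + U - 1 no longer applies, and T = 10.
H = -4 if T >= 3 else 5  [with T=10]  = -4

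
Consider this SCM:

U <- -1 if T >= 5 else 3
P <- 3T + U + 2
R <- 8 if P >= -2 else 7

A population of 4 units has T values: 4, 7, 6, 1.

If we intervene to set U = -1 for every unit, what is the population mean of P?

14.5

do(U=-1) breaks U's dependence on T. With U=-1 fixed, P across the units is 13, 22, 19, 4, mean 14.5.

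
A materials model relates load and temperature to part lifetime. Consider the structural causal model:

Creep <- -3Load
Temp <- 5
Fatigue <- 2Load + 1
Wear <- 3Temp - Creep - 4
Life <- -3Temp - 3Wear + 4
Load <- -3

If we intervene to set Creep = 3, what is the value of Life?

The intervention breaks the incoming arrows to Creep: Creep <- -3Load no longer applies, and Creep = 3.
Wear = 3Temp - Creep - 4  [with Temp=5, Creep=3]  = 8
Life = -3Temp - 3Wear + 4  [with Temp=5, Wear=8]  = -35

-35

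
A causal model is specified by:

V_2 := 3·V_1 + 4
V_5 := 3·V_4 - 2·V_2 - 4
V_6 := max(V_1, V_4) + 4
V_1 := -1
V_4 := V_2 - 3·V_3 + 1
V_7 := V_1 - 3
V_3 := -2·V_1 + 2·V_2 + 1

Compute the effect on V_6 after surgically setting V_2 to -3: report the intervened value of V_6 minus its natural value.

Under do(V_2=-3), the mechanism V_2 := 3·V_1 + 4 is discarded; V_2 is fixed at -3.
V_3 = -2·V_1 + 2·V_2 + 1  [with V_1=-1, V_2=-3]  = -3
V_4 = V_2 - 3·V_3 + 1  [with V_2=-3, V_3=-3]  = 7
V_6 = max(V_1, V_4) + 4  [with V_1=-1, V_4=7]  = 11
Without intervention: V_2 = 3·V_1 + 4  [with V_1=-1]  = 1; V_3 = -2·V_1 + 2·V_2 + 1  [with V_1=-1, V_2=1]  = 5; V_4 = V_2 - 3·V_3 + 1  [with V_2=1, V_3=5]  = -13; V_6 = max(V_1, V_4) + 4  [with V_1=-1, V_4=-13]  = 3.
Change = 11 − 3 = 8.

8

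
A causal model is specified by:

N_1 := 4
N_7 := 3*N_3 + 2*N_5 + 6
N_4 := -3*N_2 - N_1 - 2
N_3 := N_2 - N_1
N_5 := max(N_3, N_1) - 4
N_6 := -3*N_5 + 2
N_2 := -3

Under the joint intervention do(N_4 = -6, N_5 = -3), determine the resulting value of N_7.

Under do(N_4 = -6, N_5 = -3), each intervened variable's structural equation is replaced by its fixed value.
N_3 = N_2 - N_1  [with N_2=-3, N_1=4]  = -7
N_7 = 3*N_3 + 2*N_5 + 6  [with N_3=-7, N_5=-3]  = -21

-21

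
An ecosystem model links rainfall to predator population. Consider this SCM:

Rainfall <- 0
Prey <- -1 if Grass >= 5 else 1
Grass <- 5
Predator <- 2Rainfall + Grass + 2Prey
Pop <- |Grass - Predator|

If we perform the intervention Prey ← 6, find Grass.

Under do(Prey=6), the mechanism Prey <- -1 if Grass >= 5 else 1 is discarded; Prey is fixed at 6.
Since Grass is not a descendant of the intervened variable, it is unaffected.

5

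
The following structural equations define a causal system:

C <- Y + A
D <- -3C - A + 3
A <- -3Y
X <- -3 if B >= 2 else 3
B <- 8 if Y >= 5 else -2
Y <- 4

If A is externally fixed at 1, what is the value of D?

-13

Under do(A=1), the mechanism A <- -3Y is discarded; A is fixed at 1.
C = Y + A  [with Y=4, A=1]  = 5
D = -3C - A + 3  [with C=5, A=1]  = -13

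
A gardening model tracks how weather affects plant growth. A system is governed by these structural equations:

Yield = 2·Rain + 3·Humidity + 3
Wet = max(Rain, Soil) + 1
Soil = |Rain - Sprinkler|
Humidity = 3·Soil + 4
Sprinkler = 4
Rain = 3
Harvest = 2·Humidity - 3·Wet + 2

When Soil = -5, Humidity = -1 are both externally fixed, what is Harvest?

-12

Under do(Soil = -5, Humidity = -1), each intervened variable's structural equation is replaced by its fixed value.
Wet = max(Rain, Soil) + 1  [with Rain=3, Soil=-5]  = 4
Harvest = 2·Humidity - 3·Wet + 2  [with Humidity=-1, Wet=4]  = -12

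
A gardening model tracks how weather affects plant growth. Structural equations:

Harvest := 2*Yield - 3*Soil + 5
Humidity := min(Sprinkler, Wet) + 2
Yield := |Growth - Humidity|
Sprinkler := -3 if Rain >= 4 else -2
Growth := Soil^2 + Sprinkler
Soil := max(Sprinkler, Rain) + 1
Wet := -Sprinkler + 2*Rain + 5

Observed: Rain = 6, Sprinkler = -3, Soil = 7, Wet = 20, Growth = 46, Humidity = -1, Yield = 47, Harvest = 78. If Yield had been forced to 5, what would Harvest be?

do(Yield=5) replaces the equation Yield := |Growth - Humidity| with the constant Yield = 5.
Sprinkler = -3 if Rain >= 4 else -2  [with Rain=6]  = -3
Soil = max(Sprinkler, Rain) + 1  [with Sprinkler=-3, Rain=6]  = 7
Harvest = 2*Yield - 3*Soil + 5  [with Yield=5, Soil=7]  = -6

-6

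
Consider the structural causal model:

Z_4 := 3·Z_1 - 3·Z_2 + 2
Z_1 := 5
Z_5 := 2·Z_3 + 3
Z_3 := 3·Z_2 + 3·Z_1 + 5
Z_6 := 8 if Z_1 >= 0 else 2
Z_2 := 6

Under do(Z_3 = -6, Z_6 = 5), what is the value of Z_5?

-9

The joint intervention fixes Z_3 = -6, Z_6 = 5, removing each variable's own equation.
Z_5 = 2·Z_3 + 3  [with Z_3=-6]  = -9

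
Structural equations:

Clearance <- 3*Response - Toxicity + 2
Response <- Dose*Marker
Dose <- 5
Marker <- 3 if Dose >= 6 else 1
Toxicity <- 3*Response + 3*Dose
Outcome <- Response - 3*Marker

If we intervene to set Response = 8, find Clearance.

do(Response=8) replaces the equation Response <- Dose*Marker with the constant Response = 8.
Toxicity = 3*Response + 3*Dose  [with Response=8, Dose=5]  = 39
Clearance = 3*Response - Toxicity + 2  [with Response=8, Toxicity=39]  = -13

-13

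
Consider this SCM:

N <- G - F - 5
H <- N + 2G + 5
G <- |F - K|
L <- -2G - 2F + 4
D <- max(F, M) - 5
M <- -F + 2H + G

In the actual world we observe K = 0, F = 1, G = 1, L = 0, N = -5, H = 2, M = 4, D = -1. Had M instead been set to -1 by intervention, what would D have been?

-4

do(M=-1) replaces the equation M <- -F + 2H + G with the constant M = -1.
D = max(F, M) - 5  [with F=1, M=-1]  = -4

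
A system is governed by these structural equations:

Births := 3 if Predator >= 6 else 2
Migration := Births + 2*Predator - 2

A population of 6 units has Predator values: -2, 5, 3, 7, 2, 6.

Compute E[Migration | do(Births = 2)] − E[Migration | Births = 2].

3

do(Births=2) breaks Births's dependence on Predator. With Births=2 fixed, Migration across the units is -4, 10, 6, 14, 4, 12, mean 7.
Conditioning on Births=2 selects the 4 unit(s) with Predator ∈ {-2, 5, 3, 2}. Their Migration values: -4, 10, 6, 4. Mean = 4.
Difference = 7 − 4 = 3.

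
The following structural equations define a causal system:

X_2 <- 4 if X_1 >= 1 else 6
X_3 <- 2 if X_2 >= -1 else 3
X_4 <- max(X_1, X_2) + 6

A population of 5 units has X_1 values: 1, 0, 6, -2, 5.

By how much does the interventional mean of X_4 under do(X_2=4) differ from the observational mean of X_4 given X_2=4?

Every unit gets X_2=4 under the intervention. X_4 values become 10, 10, 12, 10, 11; E[X_4|do(X_2=4)] = 10.6.
Conditioning on X_2=4 selects the 3 unit(s) with X_1 ∈ {1, 6, 5}. Their X_4 values: 10, 12, 11. Mean = 11.
Difference = 10.6 − 11 = -0.4.

-0.4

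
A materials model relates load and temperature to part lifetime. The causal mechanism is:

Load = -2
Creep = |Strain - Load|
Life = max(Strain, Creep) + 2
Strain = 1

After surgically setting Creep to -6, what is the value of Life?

3

The intervention breaks the incoming arrows to Creep: Creep = |Strain - Load| no longer applies, and Creep = -6.
Life = max(Strain, Creep) + 2  [with Strain=1, Creep=-6]  = 3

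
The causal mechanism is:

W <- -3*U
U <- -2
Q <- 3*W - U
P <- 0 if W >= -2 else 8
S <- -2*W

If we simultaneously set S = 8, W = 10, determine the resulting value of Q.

32

Setting S = 8, W = 10 by intervention discards those variables' equations.
Q = 3*W - U  [with W=10, U=-2]  = 32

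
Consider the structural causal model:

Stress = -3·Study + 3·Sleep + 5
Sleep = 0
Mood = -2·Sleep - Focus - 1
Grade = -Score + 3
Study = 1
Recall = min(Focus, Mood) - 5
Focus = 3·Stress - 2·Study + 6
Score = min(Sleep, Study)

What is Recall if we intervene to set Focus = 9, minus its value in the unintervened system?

1

The intervention breaks the incoming arrows to Focus: Focus = 3·Stress - 2·Study + 6 no longer applies, and Focus = 9.
Mood = -2·Sleep - Focus - 1  [with Sleep=0, Focus=9]  = -10
Recall = min(Focus, Mood) - 5  [with Focus=9, Mood=-10]  = -15
Without intervention: Stress = -3·Study + 3·Sleep + 5  [with Study=1, Sleep=0]  = 2; Focus = 3·Stress - 2·Study + 6  [with Stress=2, Study=1]  = 10; Mood = -2·Sleep - Focus - 1  [with Sleep=0, Focus=10]  = -11; Recall = min(Focus, Mood) - 5  [with Focus=10, Mood=-11]  = -16.
Change = -15 − (-16) = 1.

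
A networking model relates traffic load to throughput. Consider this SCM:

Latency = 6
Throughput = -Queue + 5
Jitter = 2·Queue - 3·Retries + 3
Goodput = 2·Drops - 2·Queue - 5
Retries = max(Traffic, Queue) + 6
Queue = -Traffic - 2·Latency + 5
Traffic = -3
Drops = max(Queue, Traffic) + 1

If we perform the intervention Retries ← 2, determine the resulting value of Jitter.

-11

The intervention breaks the incoming arrows to Retries: Retries = max(Traffic, Queue) + 6 no longer applies, and Retries = 2.
Queue = -Traffic - 2·Latency + 5  [with Traffic=-3, Latency=6]  = -4
Jitter = 2·Queue - 3·Retries + 3  [with Queue=-4, Retries=2]  = -11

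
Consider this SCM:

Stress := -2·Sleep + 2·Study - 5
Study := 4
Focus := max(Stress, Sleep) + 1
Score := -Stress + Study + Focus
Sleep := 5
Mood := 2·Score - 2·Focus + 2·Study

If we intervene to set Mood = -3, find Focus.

6

do(Mood=-3) replaces the equation Mood := 2·Score - 2·Focus + 2·Study with the constant Mood = -3.
No directed path runs from Mood to Focus, so Focus keeps its natural value.
Stress = -2·Sleep + 2·Study - 5  [with Sleep=5, Study=4]  = -7
Focus = max(Stress, Sleep) + 1  [with Stress=-7, Sleep=5]  = 6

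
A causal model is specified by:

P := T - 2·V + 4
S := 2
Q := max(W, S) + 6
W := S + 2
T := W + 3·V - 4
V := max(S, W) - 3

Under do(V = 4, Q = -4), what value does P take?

8

Setting V = 4, Q = -4 by intervention discards those variables' equations.
W = S + 2  [with S=2]  = 4
T = W + 3·V - 4  [with W=4, V=4]  = 12
P = T - 2·V + 4  [with T=12, V=4]  = 8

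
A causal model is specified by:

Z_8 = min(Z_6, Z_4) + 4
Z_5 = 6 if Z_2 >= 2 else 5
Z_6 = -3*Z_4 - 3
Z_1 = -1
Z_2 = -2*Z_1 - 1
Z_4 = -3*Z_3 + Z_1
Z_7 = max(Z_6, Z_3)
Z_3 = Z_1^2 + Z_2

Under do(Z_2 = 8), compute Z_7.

81

Under do(Z_2=8), the mechanism Z_2 = -2*Z_1 - 1 is discarded; Z_2 is fixed at 8.
Z_3 = Z_1^2 + Z_2  [with Z_1=-1, Z_2=8]  = 9
Z_4 = -3*Z_3 + Z_1  [with Z_3=9, Z_1=-1]  = -28
Z_6 = -3*Z_4 - 3  [with Z_4=-28]  = 81
Z_7 = max(Z_6, Z_3)  [with Z_6=81, Z_3=9]  = 81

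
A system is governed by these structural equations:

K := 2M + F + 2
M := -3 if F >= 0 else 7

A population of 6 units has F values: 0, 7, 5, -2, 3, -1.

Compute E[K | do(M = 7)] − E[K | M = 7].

Every unit gets M=7 under the intervention. K values become 16, 23, 21, 14, 19, 15; E[K|do(M=7)] = 18.
Conditioning on M=7 selects the 2 unit(s) with F ∈ {-2, -1}. Their K values: 14, 15. Mean = 14.5.
Difference = 18 − 14.5 = 3.5.

3.5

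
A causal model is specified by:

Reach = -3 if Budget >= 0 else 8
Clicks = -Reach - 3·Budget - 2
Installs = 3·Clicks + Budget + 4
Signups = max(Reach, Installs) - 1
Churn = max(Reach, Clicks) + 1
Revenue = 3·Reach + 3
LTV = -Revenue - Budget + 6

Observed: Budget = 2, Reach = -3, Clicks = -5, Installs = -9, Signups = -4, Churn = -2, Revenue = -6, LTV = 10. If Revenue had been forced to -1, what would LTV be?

do(Revenue=-1) replaces the equation Revenue = 3·Reach + 3 with the constant Revenue = -1.
LTV = -Revenue - Budget + 6  [with Revenue=-1, Budget=2]  = 5

5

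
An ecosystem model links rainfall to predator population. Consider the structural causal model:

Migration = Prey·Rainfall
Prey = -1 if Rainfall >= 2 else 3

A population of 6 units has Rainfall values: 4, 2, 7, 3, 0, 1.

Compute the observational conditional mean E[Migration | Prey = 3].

E[Migration|Prey=3] averages over only the 2 units with Prey=3 (Rainfall = 0, 1): Migration = 0, 3, mean 1.5.

1.5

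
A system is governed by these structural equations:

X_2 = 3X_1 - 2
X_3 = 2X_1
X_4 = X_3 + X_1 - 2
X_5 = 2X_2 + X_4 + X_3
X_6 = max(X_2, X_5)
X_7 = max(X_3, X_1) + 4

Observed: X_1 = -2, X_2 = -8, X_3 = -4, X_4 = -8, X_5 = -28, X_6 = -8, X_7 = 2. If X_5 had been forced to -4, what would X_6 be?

-4

The intervention breaks the incoming arrows to X_5: X_5 = 2X_2 + X_4 + X_3 no longer applies, and X_5 = -4.
X_2 = 3X_1 - 2  [with X_1=-2]  = -8
X_6 = max(X_2, X_5)  [with X_2=-8, X_5=-4]  = -4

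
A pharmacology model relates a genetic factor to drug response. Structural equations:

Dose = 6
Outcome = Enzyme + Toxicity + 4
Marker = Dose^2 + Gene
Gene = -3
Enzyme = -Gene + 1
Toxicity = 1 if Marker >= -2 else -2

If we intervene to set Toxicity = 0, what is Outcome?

The intervention breaks the incoming arrows to Toxicity: Toxicity = 1 if Marker >= -2 else -2 no longer applies, and Toxicity = 0.
Enzyme = -Gene + 1  [with Gene=-3]  = 4
Outcome = Enzyme + Toxicity + 4  [with Enzyme=4, Toxicity=0]  = 8

8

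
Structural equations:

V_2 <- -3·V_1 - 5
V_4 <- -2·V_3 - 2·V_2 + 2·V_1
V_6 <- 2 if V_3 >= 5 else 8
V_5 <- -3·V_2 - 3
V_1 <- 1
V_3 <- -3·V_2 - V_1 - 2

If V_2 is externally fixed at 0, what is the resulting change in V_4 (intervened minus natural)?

32

Under do(V_2=0), the mechanism V_2 <- -3·V_1 - 5 is discarded; V_2 is fixed at 0.
V_3 = -3·V_2 - V_1 - 2  [with V_2=0, V_1=1]  = -3
V_4 = -2·V_3 - 2·V_2 + 2·V_1  [with V_3=-3, V_2=0, V_1=1]  = 8
Without intervention: V_2 = -3·V_1 - 5  [with V_1=1]  = -8; V_3 = -3·V_2 - V_1 - 2  [with V_2=-8, V_1=1]  = 21; V_4 = -2·V_3 - 2·V_2 + 2·V_1  [with V_3=21, V_2=-8, V_1=1]  = -24.
Change = 8 − (-24) = 32.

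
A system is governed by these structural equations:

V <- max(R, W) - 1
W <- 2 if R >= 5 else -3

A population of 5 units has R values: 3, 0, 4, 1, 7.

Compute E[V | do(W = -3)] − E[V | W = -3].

1

Under do(W=-3), W's equation is replaced by W=-3 for every unit. Per-unit V: 2, -1, 3, 0, 6. Mean = 2.
Observing W=-3 restricts to units where W's equation naturally yields -3: R ∈ {3, 0, 4, 1}. In that subpopulation V = 2, -1, 3, 0, mean 1.
Difference = 2 − 1 = 1.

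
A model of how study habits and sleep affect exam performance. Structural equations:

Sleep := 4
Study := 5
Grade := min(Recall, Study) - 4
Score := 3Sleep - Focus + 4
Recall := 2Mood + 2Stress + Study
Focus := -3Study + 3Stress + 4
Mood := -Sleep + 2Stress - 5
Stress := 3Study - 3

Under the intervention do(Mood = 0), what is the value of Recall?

Intervening sets Mood = 0 and removes its equation (Mood := -Sleep + 2Stress - 5).
Stress = 3Study - 3  [with Study=5]  = 12
Recall = 2Mood + 2Stress + Study  [with Mood=0, Stress=12, Study=5]  = 29

29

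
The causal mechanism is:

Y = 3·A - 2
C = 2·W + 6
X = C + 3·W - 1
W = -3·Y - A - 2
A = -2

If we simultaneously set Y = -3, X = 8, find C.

24

The joint intervention fixes Y = -3, X = 8, removing each variable's own equation.
W = -3·Y - A - 2  [with Y=-3, A=-2]  = 9
C = 2·W + 6  [with W=9]  = 24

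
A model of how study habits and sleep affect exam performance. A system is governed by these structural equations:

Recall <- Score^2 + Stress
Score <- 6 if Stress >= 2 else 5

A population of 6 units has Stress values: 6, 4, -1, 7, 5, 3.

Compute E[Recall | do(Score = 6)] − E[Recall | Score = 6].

-1

do(Score=6) breaks Score's dependence on Stress. With Score=6 fixed, Recall across the units is 42, 40, 35, 43, 41, 39, mean 40.
E[Recall|Score=6] averages over only the 5 units with Score=6 (Stress = 6, 4, 7, 5, 3): Recall = 42, 40, 43, 41, 39, mean 41.
Difference = 40 − 41 = -1.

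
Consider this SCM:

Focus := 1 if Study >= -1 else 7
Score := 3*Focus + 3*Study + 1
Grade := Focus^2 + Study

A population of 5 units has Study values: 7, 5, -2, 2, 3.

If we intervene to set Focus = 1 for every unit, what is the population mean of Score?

13

Every unit gets Focus=1 under the intervention. Score values become 25, 19, -2, 10, 13; E[Score|do(Focus=1)] = 13.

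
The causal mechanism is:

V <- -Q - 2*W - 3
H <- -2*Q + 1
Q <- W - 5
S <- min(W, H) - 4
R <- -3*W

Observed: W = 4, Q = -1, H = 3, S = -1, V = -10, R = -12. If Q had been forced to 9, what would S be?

-21

Under do(Q=9), the mechanism Q <- W - 5 is discarded; Q is fixed at 9.
H = -2*Q + 1  [with Q=9]  = -17
S = min(W, H) - 4  [with W=4, H=-17]  = -21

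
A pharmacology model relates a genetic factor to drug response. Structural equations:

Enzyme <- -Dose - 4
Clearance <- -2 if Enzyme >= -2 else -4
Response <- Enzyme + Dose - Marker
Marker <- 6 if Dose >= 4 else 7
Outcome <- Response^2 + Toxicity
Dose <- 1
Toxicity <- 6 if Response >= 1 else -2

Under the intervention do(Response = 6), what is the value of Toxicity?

6

Intervening sets Response = 6 and removes its equation (Response <- Enzyme + Dose - Marker).
Toxicity = 6 if Response >= 1 else -2  [with Response=6]  = 6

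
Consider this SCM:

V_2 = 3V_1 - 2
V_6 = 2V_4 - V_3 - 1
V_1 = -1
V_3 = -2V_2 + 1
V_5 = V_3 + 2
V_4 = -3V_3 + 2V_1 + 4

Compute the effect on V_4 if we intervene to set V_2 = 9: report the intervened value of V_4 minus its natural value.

84

Under do(V_2=9), the mechanism V_2 = 3V_1 - 2 is discarded; V_2 is fixed at 9.
V_3 = -2V_2 + 1  [with V_2=9]  = -17
V_4 = -3V_3 + 2V_1 + 4  [with V_3=-17, V_1=-1]  = 53
Without intervention: V_2 = 3V_1 - 2  [with V_1=-1]  = -5; V_3 = -2V_2 + 1  [with V_2=-5]  = 11; V_4 = -3V_3 + 2V_1 + 4  [with V_3=11, V_1=-1]  = -31.
Change = 53 − (-31) = 84.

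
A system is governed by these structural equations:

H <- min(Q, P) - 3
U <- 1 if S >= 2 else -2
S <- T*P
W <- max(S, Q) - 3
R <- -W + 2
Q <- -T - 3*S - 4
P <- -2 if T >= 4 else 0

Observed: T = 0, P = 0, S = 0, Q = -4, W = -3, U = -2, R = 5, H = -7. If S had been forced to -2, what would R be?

3

The intervention breaks the incoming arrows to S: S <- T*P no longer applies, and S = -2.
Q = -T - 3*S - 4  [with T=0, S=-2]  = 2
W = max(S, Q) - 3  [with S=-2, Q=2]  = -1
R = -W + 2  [with W=-1]  = 3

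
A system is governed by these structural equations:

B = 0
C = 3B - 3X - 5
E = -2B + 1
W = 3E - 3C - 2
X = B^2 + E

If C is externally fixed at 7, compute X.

Under do(C=7), the mechanism C = 3B - 3X - 5 is discarded; C is fixed at 7.
Since X is not a descendant of the intervened variable, it is unaffected.
E = -2B + 1  [with B=0]  = 1
X = B^2 + E  [with B=0, E=1]  = 1

1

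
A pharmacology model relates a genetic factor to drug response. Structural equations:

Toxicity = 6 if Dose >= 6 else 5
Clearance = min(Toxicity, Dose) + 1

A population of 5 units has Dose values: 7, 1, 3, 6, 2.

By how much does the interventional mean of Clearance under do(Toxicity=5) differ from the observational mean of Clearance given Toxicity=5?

do(Toxicity=5) breaks Toxicity's dependence on Dose. With Toxicity=5 fixed, Clearance across the units is 6, 2, 4, 6, 3, mean 4.2.
Conditioning on Toxicity=5 selects the 3 unit(s) with Dose ∈ {1, 3, 2}. Their Clearance values: 2, 4, 3. Mean = 3.
Difference = 4.2 − 3 = 1.2.

1.2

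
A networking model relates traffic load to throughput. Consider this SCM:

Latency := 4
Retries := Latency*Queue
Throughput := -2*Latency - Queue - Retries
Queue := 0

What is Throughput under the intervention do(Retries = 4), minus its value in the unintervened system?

-4

The intervention breaks the incoming arrows to Retries: Retries := Latency*Queue no longer applies, and Retries = 4.
Throughput = -2*Latency - Queue - Retries  [with Latency=4, Queue=0, Retries=4]  = -12
Without intervention: Retries = Latency*Queue  [with Latency=4, Queue=0]  = 0; Throughput = -2*Latency - Queue - Retries  [with Latency=4, Queue=0, Retries=0]  = -8.
Change = -12 − (-8) = -4.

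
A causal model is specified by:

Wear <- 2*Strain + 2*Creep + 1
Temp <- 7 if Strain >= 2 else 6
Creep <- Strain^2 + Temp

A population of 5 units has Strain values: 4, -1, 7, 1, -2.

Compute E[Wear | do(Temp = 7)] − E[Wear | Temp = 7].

-44

Under do(Temp=7), Temp's equation is replaced by Temp=7 for every unit. Per-unit Wear: 55, 15, 127, 19, 19. Mean = 47.
E[Wear|Temp=7] averages over only the 2 units with Temp=7 (Strain = 4, 7): Wear = 55, 127, mean 91.
Difference = 47 − 91 = -44.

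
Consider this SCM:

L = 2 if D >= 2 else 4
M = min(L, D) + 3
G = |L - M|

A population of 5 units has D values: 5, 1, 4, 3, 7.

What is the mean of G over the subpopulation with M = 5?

E[G|M=5] averages over only the 4 units with M=5 (D = 5, 4, 3, 7): G = 3, 3, 3, 3, mean 3.

3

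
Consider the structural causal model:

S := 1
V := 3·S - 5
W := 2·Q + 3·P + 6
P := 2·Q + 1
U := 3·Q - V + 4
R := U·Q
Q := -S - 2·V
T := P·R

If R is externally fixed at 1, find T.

7

Under do(R=1), the mechanism R := U·Q is discarded; R is fixed at 1.
V = 3·S - 5  [with S=1]  = -2
Q = -S - 2·V  [with S=1, V=-2]  = 3
P = 2·Q + 1  [with Q=3]  = 7
T = P·R  [with P=7, R=1]  = 7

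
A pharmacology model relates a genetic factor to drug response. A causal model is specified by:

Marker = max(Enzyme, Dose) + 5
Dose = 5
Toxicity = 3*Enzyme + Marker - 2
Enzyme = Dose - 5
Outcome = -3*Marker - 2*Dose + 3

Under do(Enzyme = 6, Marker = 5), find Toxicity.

Setting Enzyme = 6, Marker = 5 by intervention discards those variables' equations.
Toxicity = 3*Enzyme + Marker - 2  [with Enzyme=6, Marker=5]  = 21

21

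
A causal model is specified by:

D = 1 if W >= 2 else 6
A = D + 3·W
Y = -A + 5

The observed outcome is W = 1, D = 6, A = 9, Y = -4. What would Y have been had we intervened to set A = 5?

0

The intervention breaks the incoming arrows to A: A = D + 3·W no longer applies, and A = 5.
Y = -A + 5  [with A=5]  = 0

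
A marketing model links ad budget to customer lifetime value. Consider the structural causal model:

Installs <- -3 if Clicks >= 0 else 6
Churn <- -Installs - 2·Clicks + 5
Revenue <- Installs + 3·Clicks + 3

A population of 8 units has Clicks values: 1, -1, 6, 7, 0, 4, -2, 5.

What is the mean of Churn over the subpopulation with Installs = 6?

2

E[Churn|Installs=6] averages over only the 2 units with Installs=6 (Clicks = -1, -2): Churn = 1, 3, mean 2.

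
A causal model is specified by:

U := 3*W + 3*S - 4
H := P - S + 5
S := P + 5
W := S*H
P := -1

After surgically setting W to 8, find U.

32

Intervening sets W = 8 and removes its equation (W := S*H).
S = P + 5  [with P=-1]  = 4
U = 3*W + 3*S - 4  [with W=8, S=4]  = 32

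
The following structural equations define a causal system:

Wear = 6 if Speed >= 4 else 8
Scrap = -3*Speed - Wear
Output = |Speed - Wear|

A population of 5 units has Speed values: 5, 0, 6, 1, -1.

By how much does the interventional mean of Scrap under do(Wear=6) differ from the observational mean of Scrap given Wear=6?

9.9

The intervention sets Wear=6 in all 5 units regardless of Speed. Recomputing Scrap per unit gives -21, -6, -24, -9, -3; average -12.6.
E[Scrap|Wear=6] averages over only the 2 units with Wear=6 (Speed = 5, 6): Scrap = -21, -24, mean -22.5.
Difference = -12.6 − (-22.5) = 9.9.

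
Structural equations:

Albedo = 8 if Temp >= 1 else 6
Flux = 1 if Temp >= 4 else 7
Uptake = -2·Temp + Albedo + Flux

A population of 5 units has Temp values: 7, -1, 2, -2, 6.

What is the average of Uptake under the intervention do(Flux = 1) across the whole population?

do(Flux=1) breaks Flux's dependence on Temp. With Flux=1 fixed, Uptake across the units is -5, 9, 5, 11, -3, mean 3.4.

3.4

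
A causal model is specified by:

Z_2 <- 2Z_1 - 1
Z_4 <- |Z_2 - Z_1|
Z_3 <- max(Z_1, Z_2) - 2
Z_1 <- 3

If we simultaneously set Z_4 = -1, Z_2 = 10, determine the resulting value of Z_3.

Setting Z_4 = -1, Z_2 = 10 by intervention discards those variables' equations.
Z_3 = max(Z_1, Z_2) - 2  [with Z_1=3, Z_2=10]  = 8

8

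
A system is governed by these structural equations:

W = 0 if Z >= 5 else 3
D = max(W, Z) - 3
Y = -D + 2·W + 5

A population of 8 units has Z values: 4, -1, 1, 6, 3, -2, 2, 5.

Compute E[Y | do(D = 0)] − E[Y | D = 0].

-1.5

Under do(D=0), D's equation is replaced by D=0 for every unit. Per-unit Y: 11, 11, 11, 5, 11, 11, 11, 5. Mean = 9.5.
E[Y|D=0] averages over only the 5 units with D=0 (Z = -1, 1, 3, -2, 2): Y = 11, 11, 11, 11, 11, mean 11.
Difference = 9.5 − 11 = -1.5.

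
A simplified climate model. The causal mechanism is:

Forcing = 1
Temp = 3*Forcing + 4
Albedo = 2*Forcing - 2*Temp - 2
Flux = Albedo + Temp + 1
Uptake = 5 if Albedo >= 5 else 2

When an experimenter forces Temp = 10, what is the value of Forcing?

Under do(Temp=10), the mechanism Temp = 3*Forcing + 4 is discarded; Temp is fixed at 10.
Forcing is not downstream of the intervention, so its value is determined by the original equations.

1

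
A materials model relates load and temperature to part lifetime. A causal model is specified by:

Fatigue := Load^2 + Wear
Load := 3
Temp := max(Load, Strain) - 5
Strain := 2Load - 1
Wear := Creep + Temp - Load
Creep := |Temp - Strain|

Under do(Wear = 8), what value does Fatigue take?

17

The intervention breaks the incoming arrows to Wear: Wear := Creep + Temp - Load no longer applies, and Wear = 8.
Fatigue = Load^2 + Wear  [with Load=3, Wear=8]  = 17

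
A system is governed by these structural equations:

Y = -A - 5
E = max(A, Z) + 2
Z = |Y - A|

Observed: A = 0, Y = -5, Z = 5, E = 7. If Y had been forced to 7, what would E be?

Under do(Y=7), the mechanism Y = -A - 5 is discarded; Y is fixed at 7.
Z = |Y - A|  [with Y=7, A=0]  = 7
E = max(A, Z) + 2  [with A=0, Z=7]  = 9

9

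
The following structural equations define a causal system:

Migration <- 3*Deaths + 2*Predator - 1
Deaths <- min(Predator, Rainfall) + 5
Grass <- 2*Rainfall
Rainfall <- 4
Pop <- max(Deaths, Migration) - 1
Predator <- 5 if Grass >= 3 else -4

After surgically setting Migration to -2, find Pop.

8

The intervention breaks the incoming arrows to Migration: Migration <- 3*Deaths + 2*Predator - 1 no longer applies, and Migration = -2.
Grass = 2*Rainfall  [with Rainfall=4]  = 8
Predator = 5 if Grass >= 3 else -4  [with Grass=8]  = 5
Deaths = min(Predator, Rainfall) + 5  [with Predator=5, Rainfall=4]  = 9
Pop = max(Deaths, Migration) - 1  [with Deaths=9, Migration=-2]  = 8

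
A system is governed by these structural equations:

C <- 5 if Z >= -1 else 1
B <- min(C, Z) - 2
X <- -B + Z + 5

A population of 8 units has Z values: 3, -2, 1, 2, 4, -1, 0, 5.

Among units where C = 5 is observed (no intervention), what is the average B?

0

Conditioning on C=5 selects the 7 unit(s) with Z ∈ {3, 1, 2, 4, -1, 0, 5}. Their B values: 1, -1, 0, 2, -3, -2, 3. Mean = 0.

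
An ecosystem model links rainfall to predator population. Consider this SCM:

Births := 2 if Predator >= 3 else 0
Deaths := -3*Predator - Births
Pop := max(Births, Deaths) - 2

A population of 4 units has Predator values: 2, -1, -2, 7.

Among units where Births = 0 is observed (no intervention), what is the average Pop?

Observing Births=0 restricts to units where Births's equation naturally yields 0: Predator ∈ {2, -1, -2}. In that subpopulation Pop = -2, 1, 4, mean 1.

1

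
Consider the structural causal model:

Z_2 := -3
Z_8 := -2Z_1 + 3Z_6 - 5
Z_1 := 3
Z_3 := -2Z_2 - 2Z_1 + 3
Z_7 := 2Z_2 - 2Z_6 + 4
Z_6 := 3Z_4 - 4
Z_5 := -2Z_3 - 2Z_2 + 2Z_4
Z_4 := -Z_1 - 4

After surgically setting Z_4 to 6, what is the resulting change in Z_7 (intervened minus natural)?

The intervention breaks the incoming arrows to Z_4: Z_4 := -Z_1 - 4 no longer applies, and Z_4 = 6.
Z_6 = 3Z_4 - 4  [with Z_4=6]  = 14
Z_7 = 2Z_2 - 2Z_6 + 4  [with Z_2=-3, Z_6=14]  = -30
Without intervention: Z_4 = -Z_1 - 4  [with Z_1=3]  = -7; Z_6 = 3Z_4 - 4  [with Z_4=-7]  = -25; Z_7 = 2Z_2 - 2Z_6 + 4  [with Z_2=-3, Z_6=-25]  = 48.
Change = -30 − 48 = -78.

-78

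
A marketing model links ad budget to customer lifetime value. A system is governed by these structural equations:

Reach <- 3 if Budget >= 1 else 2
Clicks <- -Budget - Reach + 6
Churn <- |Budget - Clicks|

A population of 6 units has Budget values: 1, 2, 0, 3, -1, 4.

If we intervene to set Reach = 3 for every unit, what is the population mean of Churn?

The intervention sets Reach=3 in all 6 units regardless of Budget. Recomputing Churn per unit gives 1, 1, 3, 3, 5, 5; average 3.

3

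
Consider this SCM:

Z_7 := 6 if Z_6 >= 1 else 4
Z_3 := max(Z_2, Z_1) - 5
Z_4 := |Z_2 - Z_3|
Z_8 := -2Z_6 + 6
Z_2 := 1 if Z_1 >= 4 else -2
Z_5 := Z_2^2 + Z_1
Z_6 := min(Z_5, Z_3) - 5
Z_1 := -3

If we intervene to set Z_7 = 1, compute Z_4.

Under do(Z_7=1), the mechanism Z_7 := 6 if Z_6 >= 1 else 4 is discarded; Z_7 is fixed at 1.
Since Z_4 is not a descendant of the intervened variable, it is unaffected.
Z_2 = 1 if Z_1 >= 4 else -2  [with Z_1=-3]  = -2
Z_3 = max(Z_2, Z_1) - 5  [with Z_2=-2, Z_1=-3]  = -7
Z_4 = |Z_2 - Z_3|  [with Z_2=-2, Z_3=-7]  = 5

5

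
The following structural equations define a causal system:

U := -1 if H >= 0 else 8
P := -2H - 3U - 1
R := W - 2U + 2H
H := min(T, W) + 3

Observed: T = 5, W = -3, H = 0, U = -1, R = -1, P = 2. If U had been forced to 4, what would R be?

-11

Intervening sets U = 4 and removes its equation (U := -1 if H >= 0 else 8).
H = min(T, W) + 3  [with T=5, W=-3]  = 0
R = W - 2U + 2H  [with W=-3, U=4, H=0]  = -11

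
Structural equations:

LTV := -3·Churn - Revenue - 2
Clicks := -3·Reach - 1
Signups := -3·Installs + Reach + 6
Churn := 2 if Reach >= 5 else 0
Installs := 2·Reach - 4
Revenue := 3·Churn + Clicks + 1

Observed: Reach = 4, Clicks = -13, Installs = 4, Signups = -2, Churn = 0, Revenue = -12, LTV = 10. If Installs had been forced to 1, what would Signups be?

The intervention breaks the incoming arrows to Installs: Installs := 2·Reach - 4 no longer applies, and Installs = 1.
Signups = -3·Installs + Reach + 6  [with Installs=1, Reach=4]  = 7

7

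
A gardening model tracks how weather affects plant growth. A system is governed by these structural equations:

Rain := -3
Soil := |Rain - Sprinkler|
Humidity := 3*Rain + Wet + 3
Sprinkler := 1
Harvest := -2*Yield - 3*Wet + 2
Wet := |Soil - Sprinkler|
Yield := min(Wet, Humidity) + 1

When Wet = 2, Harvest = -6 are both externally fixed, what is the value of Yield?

The joint intervention fixes Wet = 2, Harvest = -6, removing each variable's own equation.
Humidity = 3*Rain + Wet + 3  [with Rain=-3, Wet=2]  = -4
Yield = min(Wet, Humidity) + 1  [with Wet=2, Humidity=-4]  = -3

-3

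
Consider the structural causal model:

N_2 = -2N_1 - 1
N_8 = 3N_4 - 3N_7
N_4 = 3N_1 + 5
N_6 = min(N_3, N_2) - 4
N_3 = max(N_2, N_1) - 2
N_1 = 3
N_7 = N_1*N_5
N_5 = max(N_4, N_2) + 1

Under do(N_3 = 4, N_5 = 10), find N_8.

The joint intervention fixes N_3 = 4, N_5 = 10, removing each variable's own equation.
N_4 = 3N_1 + 5  [with N_1=3]  = 14
N_7 = N_1*N_5  [with N_1=3, N_5=10]  = 30
N_8 = 3N_4 - 3N_7  [with N_4=14, N_7=30]  = -48

-48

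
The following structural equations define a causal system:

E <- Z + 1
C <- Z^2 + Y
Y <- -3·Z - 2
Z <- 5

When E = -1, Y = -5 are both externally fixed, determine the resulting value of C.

20

The joint intervention fixes E = -1, Y = -5, removing each variable's own equation.
C = Z^2 + Y  [with Z=5, Y=-5]  = 20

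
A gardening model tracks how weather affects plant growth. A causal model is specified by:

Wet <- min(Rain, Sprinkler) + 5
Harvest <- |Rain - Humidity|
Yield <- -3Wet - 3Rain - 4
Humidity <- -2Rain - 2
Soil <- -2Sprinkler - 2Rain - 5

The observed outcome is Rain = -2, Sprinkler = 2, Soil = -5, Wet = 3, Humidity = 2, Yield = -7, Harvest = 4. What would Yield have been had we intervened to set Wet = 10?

-28

Under do(Wet=10), the mechanism Wet <- min(Rain, Sprinkler) + 5 is discarded; Wet is fixed at 10.
Yield = -3Wet - 3Rain - 4  [with Wet=10, Rain=-2]  = -28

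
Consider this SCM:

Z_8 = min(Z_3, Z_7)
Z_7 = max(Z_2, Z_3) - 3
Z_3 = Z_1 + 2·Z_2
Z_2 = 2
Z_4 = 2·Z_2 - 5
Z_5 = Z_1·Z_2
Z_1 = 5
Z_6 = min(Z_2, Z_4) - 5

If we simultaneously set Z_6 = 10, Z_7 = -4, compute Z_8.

-4

The joint intervention fixes Z_6 = 10, Z_7 = -4, removing each variable's own equation.
Z_3 = Z_1 + 2·Z_2  [with Z_1=5, Z_2=2]  = 9
Z_8 = min(Z_3, Z_7)  [with Z_3=9, Z_7=-4]  = -4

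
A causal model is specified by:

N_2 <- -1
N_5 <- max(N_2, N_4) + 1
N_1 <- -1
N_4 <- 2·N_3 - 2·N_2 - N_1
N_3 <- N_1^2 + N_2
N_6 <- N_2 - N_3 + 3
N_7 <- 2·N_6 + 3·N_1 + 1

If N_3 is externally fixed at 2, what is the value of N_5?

do(N_3=2) replaces the equation N_3 <- N_1^2 + N_2 with the constant N_3 = 2.
N_4 = 2·N_3 - 2·N_2 - N_1  [with N_3=2, N_2=-1, N_1=-1]  = 7
N_5 = max(N_2, N_4) + 1  [with N_2=-1, N_4=7]  = 8

8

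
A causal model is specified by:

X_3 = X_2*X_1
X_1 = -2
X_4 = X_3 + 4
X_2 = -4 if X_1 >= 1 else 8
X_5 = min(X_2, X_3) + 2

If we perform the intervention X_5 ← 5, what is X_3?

-16

do(X_5=5) replaces the equation X_5 = min(X_2, X_3) + 2 with the constant X_5 = 5.
X_3 is not downstream of the intervention, so its value is determined by the original equations.
X_2 = -4 if X_1 >= 1 else 8  [with X_1=-2]  = 8
X_3 = X_2*X_1  [with X_2=8, X_1=-2]  = -16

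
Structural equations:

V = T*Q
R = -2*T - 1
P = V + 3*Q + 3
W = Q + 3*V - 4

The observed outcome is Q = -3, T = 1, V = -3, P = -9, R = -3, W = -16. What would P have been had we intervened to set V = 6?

The intervention breaks the incoming arrows to V: V = T*Q no longer applies, and V = 6.
P = V + 3*Q + 3  [with V=6, Q=-3]  = 0

0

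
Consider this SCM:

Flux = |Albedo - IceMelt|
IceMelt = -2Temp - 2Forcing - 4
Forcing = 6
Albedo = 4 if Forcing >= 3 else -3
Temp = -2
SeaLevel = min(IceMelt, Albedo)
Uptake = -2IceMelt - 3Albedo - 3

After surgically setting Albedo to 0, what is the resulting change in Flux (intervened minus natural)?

Under do(Albedo=0), the mechanism Albedo = 4 if Forcing >= 3 else -3 is discarded; Albedo is fixed at 0.
IceMelt = -2Temp - 2Forcing - 4  [with Temp=-2, Forcing=6]  = -12
Flux = |Albedo - IceMelt|  [with Albedo=0, IceMelt=-12]  = 12
Without intervention: IceMelt = -2Temp - 2Forcing - 4  [with Temp=-2, Forcing=6]  = -12; Albedo = 4 if Forcing >= 3 else -3  [with Forcing=6]  = 4; Flux = |Albedo - IceMelt|  [with Albedo=4, IceMelt=-12]  = 16.
Change = 12 − 16 = -4.

-4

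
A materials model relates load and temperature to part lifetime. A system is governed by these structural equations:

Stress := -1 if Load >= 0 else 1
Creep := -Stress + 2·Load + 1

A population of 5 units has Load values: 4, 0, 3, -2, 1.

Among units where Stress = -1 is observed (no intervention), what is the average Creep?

6

E[Creep|Stress=-1] averages over only the 4 units with Stress=-1 (Load = 4, 0, 3, 1): Creep = 10, 2, 8, 4, mean 6.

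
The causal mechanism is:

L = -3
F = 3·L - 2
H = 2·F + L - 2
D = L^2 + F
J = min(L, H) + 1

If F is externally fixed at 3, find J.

-2

do(F=3) replaces the equation F = 3·L - 2 with the constant F = 3.
H = 2·F + L - 2  [with F=3, L=-3]  = 1
J = min(L, H) + 1  [with L=-3, H=1]  = -2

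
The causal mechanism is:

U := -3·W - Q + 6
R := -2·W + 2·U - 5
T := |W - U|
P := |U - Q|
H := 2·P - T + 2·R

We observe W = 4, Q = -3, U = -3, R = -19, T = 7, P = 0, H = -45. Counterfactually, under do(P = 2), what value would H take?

-41

Intervening sets P = 2 and removes its equation (P := |U - Q|).
U = -3·W - Q + 6  [with W=4, Q=-3]  = -3
R = -2·W + 2·U - 5  [with W=4, U=-3]  = -19
T = |W - U|  [with W=4, U=-3]  = 7
H = 2·P - T + 2·R  [with P=2, T=7, R=-19]  = -41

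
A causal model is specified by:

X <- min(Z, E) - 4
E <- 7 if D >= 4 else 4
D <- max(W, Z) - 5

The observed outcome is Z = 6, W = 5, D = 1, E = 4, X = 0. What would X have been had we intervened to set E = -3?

-7

Intervening sets E = -3 and removes its equation (E <- 7 if D >= 4 else 4).
X = min(Z, E) - 4  [with Z=6, E=-3]  = -7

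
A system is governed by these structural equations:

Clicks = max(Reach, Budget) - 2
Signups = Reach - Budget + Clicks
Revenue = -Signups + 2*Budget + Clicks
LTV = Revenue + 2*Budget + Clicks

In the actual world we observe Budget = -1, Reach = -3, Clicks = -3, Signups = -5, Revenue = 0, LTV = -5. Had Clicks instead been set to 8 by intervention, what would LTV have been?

The intervention breaks the incoming arrows to Clicks: Clicks = max(Reach, Budget) - 2 no longer applies, and Clicks = 8.
Signups = Reach - Budget + Clicks  [with Reach=-3, Budget=-1, Clicks=8]  = 6
Revenue = -Signups + 2*Budget + Clicks  [with Signups=6, Budget=-1, Clicks=8]  = 0
LTV = Revenue + 2*Budget + Clicks  [with Revenue=0, Budget=-1, Clicks=8]  = 6

6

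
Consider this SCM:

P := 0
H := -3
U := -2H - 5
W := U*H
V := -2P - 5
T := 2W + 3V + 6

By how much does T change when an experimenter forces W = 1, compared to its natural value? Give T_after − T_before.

8

Under do(W=1), the mechanism W := U*H is discarded; W is fixed at 1.
V = -2P - 5  [with P=0]  = -5
T = 2W + 3V + 6  [with W=1, V=-5]  = -7
Without intervention: U = -2H - 5  [with H=-3]  = 1; W = U*H  [with U=1, H=-3]  = -3; V = -2P - 5  [with P=0]  = -5; T = 2W + 3V + 6  [with W=-3, V=-5]  = -15.
Change = -7 − (-15) = 8.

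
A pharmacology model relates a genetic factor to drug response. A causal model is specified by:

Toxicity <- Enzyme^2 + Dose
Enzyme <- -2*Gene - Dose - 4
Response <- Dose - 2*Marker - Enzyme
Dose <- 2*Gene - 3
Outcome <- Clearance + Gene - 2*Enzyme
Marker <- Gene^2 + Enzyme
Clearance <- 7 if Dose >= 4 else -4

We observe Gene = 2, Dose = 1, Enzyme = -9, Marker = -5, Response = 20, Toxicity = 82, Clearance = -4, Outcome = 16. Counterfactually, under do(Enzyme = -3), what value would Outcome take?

4

The intervention breaks the incoming arrows to Enzyme: Enzyme <- -2*Gene - Dose - 4 no longer applies, and Enzyme = -3.
Dose = 2*Gene - 3  [with Gene=2]  = 1
Clearance = 7 if Dose >= 4 else -4  [with Dose=1]  = -4
Outcome = Clearance + Gene - 2*Enzyme  [with Clearance=-4, Gene=2, Enzyme=-3]  = 4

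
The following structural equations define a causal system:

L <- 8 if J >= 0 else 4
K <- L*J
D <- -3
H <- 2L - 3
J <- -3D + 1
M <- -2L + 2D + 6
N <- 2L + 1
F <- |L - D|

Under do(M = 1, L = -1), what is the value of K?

Under do(M = 1, L = -1), each intervened variable's structural equation is replaced by its fixed value.
J = -3D + 1  [with D=-3]  = 10
K = L*J  [with L=-1, J=10]  = -10

-10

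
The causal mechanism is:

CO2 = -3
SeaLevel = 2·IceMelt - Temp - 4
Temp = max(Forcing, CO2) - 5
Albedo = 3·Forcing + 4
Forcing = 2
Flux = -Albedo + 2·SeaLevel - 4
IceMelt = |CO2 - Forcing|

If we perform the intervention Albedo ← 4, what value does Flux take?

10

Under do(Albedo=4), the mechanism Albedo = 3·Forcing + 4 is discarded; Albedo is fixed at 4.
Temp = max(Forcing, CO2) - 5  [with Forcing=2, CO2=-3]  = -3
IceMelt = |CO2 - Forcing|  [with CO2=-3, Forcing=2]  = 5
SeaLevel = 2·IceMelt - Temp - 4  [with IceMelt=5, Temp=-3]  = 9
Flux = -Albedo + 2·SeaLevel - 4  [with Albedo=4, SeaLevel=9]  = 10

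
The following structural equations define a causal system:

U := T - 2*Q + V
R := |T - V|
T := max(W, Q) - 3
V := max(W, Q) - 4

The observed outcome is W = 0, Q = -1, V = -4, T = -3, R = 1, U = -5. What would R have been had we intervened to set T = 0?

4

Intervening sets T = 0 and removes its equation (T := max(W, Q) - 3).
V = max(W, Q) - 4  [with W=0, Q=-1]  = -4
R = |T - V|  [with T=0, V=-4]  = 4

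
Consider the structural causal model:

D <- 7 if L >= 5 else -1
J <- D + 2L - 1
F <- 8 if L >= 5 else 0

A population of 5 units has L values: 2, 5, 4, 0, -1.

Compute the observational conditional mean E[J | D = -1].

Conditioning on D=-1 selects the 4 unit(s) with L ∈ {2, 4, 0, -1}. Their J values: 2, 6, -2, -4. Mean = 0.5.

0.5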